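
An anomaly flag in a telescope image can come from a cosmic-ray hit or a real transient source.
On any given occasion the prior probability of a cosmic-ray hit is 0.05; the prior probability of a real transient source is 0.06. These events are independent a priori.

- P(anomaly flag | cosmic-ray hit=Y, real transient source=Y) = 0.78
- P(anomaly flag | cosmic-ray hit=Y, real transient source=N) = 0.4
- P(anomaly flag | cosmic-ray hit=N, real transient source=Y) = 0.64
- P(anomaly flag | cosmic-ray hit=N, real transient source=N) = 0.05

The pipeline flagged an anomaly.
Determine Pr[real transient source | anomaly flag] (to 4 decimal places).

For the numerator, keep only real transient source=true terms: 0.036480 + 0.002340 = 0.038820
The normalizing constant is 0.05·0.95·0.94 + 0.64·0.95·0.06 + 0.4·0.05·0.94 + 0.78·0.05·0.06 = 0.102270
P(real transient source | anomaly flag) = 0.038820/0.102270 ≈ 0.3796

Pr[real transient source | anomaly flag] ≈ 0.3796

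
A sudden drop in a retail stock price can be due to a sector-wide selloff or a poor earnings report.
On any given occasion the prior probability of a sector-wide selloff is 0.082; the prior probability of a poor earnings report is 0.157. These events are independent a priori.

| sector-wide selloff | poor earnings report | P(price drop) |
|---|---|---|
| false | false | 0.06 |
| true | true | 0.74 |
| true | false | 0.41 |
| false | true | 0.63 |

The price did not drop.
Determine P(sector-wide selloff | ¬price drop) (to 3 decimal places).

P(sector-wide selloff | ¬price drop) ≈ 0.053

Weight on sector-wide selloff=true, given the evidence: 0.040784 + 0.003347 = 0.044131
The normalizing constant is 0.94×0.918×0.843 + 0.37×0.918×0.157 + 0.59×0.082×0.843 + 0.26×0.082×0.157 = 0.824900
Posterior = 0.044131 / 0.824900 ≈ 0.053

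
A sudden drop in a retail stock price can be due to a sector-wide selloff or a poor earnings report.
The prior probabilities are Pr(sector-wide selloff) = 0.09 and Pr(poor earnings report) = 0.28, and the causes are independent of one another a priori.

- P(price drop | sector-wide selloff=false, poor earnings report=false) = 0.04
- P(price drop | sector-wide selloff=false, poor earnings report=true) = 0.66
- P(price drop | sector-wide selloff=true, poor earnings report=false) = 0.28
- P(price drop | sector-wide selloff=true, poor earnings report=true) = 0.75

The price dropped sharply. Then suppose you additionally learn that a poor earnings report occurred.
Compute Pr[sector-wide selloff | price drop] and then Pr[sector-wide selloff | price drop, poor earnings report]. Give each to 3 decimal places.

Pr[sector-wide selloff | price drop] ≈ 0.160; Pr[sector-wide selloff | price drop, poor earnings report] ≈ 0.101

P(price drop) = 0.04*0.91*0.72 + 0.66*0.91*0.28 + 0.28*0.09*0.72 + 0.75*0.09*0.28 = 0.026208 + 0.168168 + 0.018144 + 0.018900 = 0.231420
The sector-wide selloff-present share is 0.018144 + 0.018900 = 0.037044.
So P(sector-wide selloff | price drop) = 0.037044/0.231420 ≈ 0.160.

Now also conditioning on poor earnings report=true:
Numerator (weight on configurations with sector-wide selloff): 0.75*0.09 = 0.067500
Normalizer over all consistent configurations: 0.66*0.91 + 0.75*0.09 = 0.668100
P(sector-wide selloff | price drop, poor earnings report) = 0.067500/0.668100 ≈ 0.101
The drop from 0.160 to 0.101 is the explaining-away (discounting) effect.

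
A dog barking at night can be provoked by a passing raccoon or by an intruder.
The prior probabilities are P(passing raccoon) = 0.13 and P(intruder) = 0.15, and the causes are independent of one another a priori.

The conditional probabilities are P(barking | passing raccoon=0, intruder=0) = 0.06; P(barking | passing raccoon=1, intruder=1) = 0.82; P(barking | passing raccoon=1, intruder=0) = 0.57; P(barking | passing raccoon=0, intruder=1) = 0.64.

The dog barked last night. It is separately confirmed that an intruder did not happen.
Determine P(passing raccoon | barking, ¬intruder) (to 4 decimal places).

P(barking | ¬intruder) = 0.06·0.87 + 0.57·0.13 = 0.052200 + 0.074100 = 0.126300
The passing raccoon-present share is 0.57·0.13 = 0.074100.
So P(passing raccoon | barking, ¬intruder) = 0.074100/0.126300 ≈ 0.5867.

P(passing raccoon | barking, ¬intruder) ≈ 0.5867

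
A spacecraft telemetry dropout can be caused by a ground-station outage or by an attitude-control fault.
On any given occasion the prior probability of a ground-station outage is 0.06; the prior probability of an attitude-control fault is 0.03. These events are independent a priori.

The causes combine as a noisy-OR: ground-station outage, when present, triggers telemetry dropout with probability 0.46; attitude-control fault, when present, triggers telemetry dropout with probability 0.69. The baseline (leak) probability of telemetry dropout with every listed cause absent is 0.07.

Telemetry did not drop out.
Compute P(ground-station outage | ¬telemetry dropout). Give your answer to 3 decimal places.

Under noisy-OR, P(telemetry dropout | causes) = 1 − (1−0.07)·∏(1−qᵢ) over the active causes.
Weight on ground-station outage=true, given the evidence: 0.029228 + 0.000280 = 0.029508
Normalizer over all consistent configurations: 0.93·0.94·0.97 + 0.2883·0.94·0.03 + 0.5022·0.06·0.97 + 0.155682·0.06·0.03 = 0.885612
P(ground-station outage | ¬telemetry dropout) = 0.029508/0.885612 ≈ 0.033

P(ground-station outage | ¬telemetry dropout) ≈ 0.033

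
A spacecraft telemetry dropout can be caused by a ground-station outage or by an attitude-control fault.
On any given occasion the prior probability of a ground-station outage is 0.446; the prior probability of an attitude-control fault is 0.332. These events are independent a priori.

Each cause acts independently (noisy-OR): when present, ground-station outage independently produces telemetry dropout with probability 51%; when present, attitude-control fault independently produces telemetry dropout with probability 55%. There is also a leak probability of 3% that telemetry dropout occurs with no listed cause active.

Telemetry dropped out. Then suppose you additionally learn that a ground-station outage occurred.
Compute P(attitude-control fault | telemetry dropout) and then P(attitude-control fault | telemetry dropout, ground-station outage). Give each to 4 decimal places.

Under noisy-OR, P(telemetry dropout | causes) = 1 − (1−0.03)·∏(1−qᵢ) over the active causes.
Numerator (weight on configurations with attitude-control fault): 0.103643 + 0.116402 = 0.220045
Normalizer over all consistent configurations: 0.03·0.554·0.668 + 0.5635·0.554·0.332 + 0.5247·0.446·0.668 + 0.786115·0.446·0.332 = 0.387470
Posterior = 0.220045 / 0.387470 ≈ 0.5679

With the extra evidence:
Numerator (weight on configurations with attitude-control fault): 0.786115×0.332 = 0.260990
Normalizer over all consistent configurations: 0.5247×0.668 + 0.786115×0.332 = 0.611490
Posterior = 0.260990 / 0.611490 ≈ 0.4268
This is intercausal reasoning (explaining away): once ground-station outage accounts for the telemetry dropout, attitude-control fault becomes less likely.

P(attitude-control fault | telemetry dropout) ≈ 0.5679; P(attitude-control fault | telemetry dropout, ground-station outage) ≈ 0.4268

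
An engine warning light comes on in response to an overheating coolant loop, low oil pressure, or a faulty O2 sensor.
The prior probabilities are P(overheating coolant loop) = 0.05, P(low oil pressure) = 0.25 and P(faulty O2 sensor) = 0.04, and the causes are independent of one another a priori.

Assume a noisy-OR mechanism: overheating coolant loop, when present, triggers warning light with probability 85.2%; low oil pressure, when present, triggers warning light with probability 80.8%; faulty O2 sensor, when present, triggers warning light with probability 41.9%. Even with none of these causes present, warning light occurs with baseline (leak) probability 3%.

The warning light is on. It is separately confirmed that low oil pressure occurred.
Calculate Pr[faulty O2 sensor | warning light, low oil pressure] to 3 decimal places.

Pr[faulty O2 sensor | warning light, low oil pressure] ≈ 0.043

Under noisy-OR, P(warning light | causes) = 1 − (1−0.03)·∏(1−qᵢ) over the active causes.
P(warning light | low oil pressure) = 0.81376×0.95×0.96 + 0.891795×0.95×0.04 + 0.972436×0.05×0.96 + 0.983986×0.05×0.04 = 0.742149 + 0.033888 + 0.046677 + 0.001968 = 0.824682
The faulty O2 sensor-present share is 0.033888 + 0.001968 = 0.035856.
Hence the posterior is 0.035856/0.824682 ≈ 0.043.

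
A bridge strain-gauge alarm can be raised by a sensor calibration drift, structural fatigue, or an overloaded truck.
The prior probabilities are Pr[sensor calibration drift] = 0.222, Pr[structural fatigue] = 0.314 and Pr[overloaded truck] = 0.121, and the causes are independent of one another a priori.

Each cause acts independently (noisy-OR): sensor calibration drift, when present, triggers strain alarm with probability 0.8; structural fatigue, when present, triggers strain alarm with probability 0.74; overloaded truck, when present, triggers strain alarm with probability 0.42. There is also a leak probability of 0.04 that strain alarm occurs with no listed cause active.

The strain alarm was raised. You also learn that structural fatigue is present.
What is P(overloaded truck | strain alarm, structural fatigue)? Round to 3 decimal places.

Under noisy-OR, P(strain alarm | causes) = 1 − (1−0.04)·∏(1−qᵢ) over the active causes.
Sum P(strain alarm|·) weighted by the priors over the 4 (sensor calibration drift, overloaded truck) configurations:
  P(strain alarm | structural fatigue) = 0.7504×0.778×0.879 + 0.855232×0.778×0.121 + 0.95008×0.222×0.879 + 0.971046×0.222×0.121
        = 0.513170 + 0.080510 + 0.185397 + 0.026084 = 0.805161
Keeping only the overloaded truck-present terms gives 0.106594, so
  P(overloaded truck | strain alarm, structural fatigue) = 0.106594 / 0.805161 ≈ 0.132

P(overloaded truck | strain alarm, structural fatigue) ≈ 0.132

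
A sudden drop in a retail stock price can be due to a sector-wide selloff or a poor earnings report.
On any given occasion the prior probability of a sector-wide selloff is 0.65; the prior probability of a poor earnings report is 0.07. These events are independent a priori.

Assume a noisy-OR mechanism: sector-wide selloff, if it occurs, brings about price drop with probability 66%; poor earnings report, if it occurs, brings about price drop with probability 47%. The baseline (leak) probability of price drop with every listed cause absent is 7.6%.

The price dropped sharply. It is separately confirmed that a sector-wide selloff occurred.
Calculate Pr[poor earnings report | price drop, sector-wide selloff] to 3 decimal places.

Pr[poor earnings report | price drop, sector-wide selloff] ≈ 0.084

Under noisy-OR, P(price drop | causes) = 1 − (1−0.076)·∏(1−qᵢ) over the active causes.
P(price drop | sector-wide selloff) = 0.68584·0.93 + 0.833495·0.07 = 0.637831 + 0.058345 = 0.696176
Of this, 0.058345 comes from 0.833495·0.07 (the poor earnings report=true cases).
So P(poor earnings report | price drop, sector-wide selloff) = 0.058345/0.696176 ≈ 0.084.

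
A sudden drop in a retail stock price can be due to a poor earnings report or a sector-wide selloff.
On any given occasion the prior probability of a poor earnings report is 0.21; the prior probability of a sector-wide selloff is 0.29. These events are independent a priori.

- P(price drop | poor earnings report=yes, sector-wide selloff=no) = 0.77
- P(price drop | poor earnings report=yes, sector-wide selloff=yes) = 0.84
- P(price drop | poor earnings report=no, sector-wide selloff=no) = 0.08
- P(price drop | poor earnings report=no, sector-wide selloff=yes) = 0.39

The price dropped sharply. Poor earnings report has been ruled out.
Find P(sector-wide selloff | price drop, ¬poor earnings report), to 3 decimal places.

P(sector-wide selloff | price drop, ¬poor earnings report) ≈ 0.666

P(price drop | ¬poor earnings report) = 0.08*0.71 + 0.39*0.29 = 0.056800 + 0.113100 = 0.169900
Restricting to configurations with sector-wide selloff present: 0.39*0.29 = 0.113100.
So P(sector-wide selloff | price drop, ¬poor earnings report) = 0.113100/0.169900 ≈ 0.666.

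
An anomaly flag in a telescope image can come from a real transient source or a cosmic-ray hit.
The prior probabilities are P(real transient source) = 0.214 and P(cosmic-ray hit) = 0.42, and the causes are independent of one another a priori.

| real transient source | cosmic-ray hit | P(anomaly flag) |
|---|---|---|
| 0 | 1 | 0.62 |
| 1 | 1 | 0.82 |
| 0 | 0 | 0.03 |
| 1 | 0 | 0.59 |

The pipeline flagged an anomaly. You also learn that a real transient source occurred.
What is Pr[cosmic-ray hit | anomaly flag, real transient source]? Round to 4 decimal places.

P(anomaly flag | real transient source) = 0.59×0.58 + 0.82×0.42 = 0.342200 + 0.344400 = 0.686600
The cosmic-ray hit-present share is 0.82×0.42 = 0.344400.
P(cosmic-ray hit | anomaly flag, real transient source) = 0.344400 / 0.686600 ≈ 0.5016

Pr[cosmic-ray hit | anomaly flag, real transient source] ≈ 0.5016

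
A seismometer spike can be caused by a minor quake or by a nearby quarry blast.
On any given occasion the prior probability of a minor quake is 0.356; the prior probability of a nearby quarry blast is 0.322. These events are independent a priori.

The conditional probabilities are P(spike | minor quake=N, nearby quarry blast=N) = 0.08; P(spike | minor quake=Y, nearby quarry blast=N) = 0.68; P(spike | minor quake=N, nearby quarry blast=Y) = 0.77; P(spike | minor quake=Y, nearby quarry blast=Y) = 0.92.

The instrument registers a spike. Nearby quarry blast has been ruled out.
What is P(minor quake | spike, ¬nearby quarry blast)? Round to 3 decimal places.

P(minor quake | spike, ¬nearby quarry blast) ≈ 0.825

Weight on minor quake=true, given the evidence: 0.68·0.356 = 0.242080
The normalizing constant is 0.08·0.644 + 0.68·0.356 = 0.293600
P(minor quake | spike, ¬nearby quarry blast) = 0.242080/0.293600 ≈ 0.825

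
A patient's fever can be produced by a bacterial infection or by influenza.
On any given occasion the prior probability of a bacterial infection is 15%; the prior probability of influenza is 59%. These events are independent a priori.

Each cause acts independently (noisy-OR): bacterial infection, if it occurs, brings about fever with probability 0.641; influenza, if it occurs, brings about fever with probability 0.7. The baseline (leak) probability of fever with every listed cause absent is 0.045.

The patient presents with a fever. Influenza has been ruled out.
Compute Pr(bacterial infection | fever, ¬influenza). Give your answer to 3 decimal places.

Pr(bacterial infection | fever, ¬influenza) ≈ 0.720

Under noisy-OR, P(fever | causes) = 1 − (1−0.045)·∏(1−qᵢ) over the active causes.
For the numerator, keep only bacterial infection=true terms: 0.657155*0.15 = 0.098573
The normalizing constant is 0.045*0.85 + 0.657155*0.15 = 0.136823
Posterior = 0.098573 / 0.136823 ≈ 0.720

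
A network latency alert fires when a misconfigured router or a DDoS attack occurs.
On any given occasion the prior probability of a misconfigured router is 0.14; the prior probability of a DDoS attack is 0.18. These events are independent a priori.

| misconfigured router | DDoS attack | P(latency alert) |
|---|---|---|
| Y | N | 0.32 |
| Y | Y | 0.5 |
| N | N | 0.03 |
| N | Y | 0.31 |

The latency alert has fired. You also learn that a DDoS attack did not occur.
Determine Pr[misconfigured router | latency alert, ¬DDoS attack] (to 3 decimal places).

Pr[misconfigured router | latency alert, ¬DDoS attack] ≈ 0.635

P(latency alert | ¬DDoS attack) = 0.03×0.86 + 0.32×0.14 = 0.025800 + 0.044800 = 0.070600
Restricting to configurations with misconfigured router present: 0.32×0.14 = 0.044800.
P(misconfigured router | latency alert, ¬DDoS attack) = 0.044800 / 0.070600 ≈ 0.635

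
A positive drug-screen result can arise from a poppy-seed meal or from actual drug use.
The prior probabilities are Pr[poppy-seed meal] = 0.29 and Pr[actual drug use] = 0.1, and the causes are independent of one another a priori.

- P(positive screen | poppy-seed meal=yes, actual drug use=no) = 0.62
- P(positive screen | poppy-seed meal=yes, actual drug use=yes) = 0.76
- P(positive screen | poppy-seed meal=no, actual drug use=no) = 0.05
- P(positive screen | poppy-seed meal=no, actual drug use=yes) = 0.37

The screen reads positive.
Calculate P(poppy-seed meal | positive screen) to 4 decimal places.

By total probability over the 4 (poppy-seed meal, actual drug use) configurations:
  P(positive screen) = 0.05·0.71·0.9 + 0.37·0.71·0.1 + 0.62·0.29·0.9 + 0.76·0.29·0.1
        = 0.031950 + 0.026270 + 0.161820 + 0.022040 = 0.242080
Keeping only the poppy-seed meal-present terms gives 0.183860, so
  P(poppy-seed meal | positive screen) = 0.183860 / 0.242080 ≈ 0.7595

P(poppy-seed meal | positive screen) ≈ 0.7595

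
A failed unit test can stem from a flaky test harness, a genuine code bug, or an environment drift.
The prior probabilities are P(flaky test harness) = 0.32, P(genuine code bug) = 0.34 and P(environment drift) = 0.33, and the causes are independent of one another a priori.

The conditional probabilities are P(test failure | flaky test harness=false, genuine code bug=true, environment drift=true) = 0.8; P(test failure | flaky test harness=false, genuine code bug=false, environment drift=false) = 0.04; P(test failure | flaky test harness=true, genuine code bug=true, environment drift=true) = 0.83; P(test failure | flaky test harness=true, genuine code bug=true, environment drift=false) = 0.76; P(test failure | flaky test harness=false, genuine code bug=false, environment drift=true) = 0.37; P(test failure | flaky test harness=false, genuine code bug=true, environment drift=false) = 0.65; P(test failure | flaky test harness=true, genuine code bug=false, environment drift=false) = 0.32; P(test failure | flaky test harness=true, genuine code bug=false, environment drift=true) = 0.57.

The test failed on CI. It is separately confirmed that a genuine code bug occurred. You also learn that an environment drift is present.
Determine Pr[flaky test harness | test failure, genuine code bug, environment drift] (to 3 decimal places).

P(test failure | genuine code bug, environment drift) = 0.8·0.68 + 0.83·0.32 = 0.544000 + 0.265600 = 0.809600
Of this, 0.265600 comes from 0.83·0.32 (the flaky test harness=true cases).
So P(flaky test harness | test failure, genuine code bug, environment drift) = 0.265600/0.809600 ≈ 0.328.

Pr[flaky test harness | test failure, genuine code bug, environment drift] ≈ 0.328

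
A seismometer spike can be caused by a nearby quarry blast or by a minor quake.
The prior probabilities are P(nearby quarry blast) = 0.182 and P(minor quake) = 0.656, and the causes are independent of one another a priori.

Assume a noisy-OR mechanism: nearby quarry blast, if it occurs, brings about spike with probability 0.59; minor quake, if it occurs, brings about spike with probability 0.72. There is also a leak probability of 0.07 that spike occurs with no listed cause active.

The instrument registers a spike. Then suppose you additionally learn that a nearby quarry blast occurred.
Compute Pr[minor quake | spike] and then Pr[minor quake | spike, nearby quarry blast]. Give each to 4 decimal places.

Pr[minor quake | spike] ≈ 0.8960; Pr[minor quake | spike, nearby quarry blast] ≈ 0.7336

Under noisy-OR, P(spike | causes) = 1 − (1−0.07)·∏(1−qᵢ) over the active causes.
For the numerator, keep only minor quake=true terms: 0.396875 + 0.106645 = 0.503520
Normalizer over all consistent configurations: 0.07*0.818*0.344 + 0.7396*0.818*0.656 + 0.6187*0.182*0.344 + 0.893236*0.182*0.656 = 0.561953
Posterior = 0.503520 / 0.561953 ≈ 0.8960

Now also conditioning on nearby quarry blast=true:
Numerator (weight on configurations with minor quake): 0.893236*0.656 = 0.585963
Denominator P(spike | nearby quarry blast): 0.6187*0.344 + 0.893236*0.656 = 0.798796
Posterior = 0.585963 / 0.798796 ≈ 0.7336
— nearby quarry blast explains away the evidence for minor quake.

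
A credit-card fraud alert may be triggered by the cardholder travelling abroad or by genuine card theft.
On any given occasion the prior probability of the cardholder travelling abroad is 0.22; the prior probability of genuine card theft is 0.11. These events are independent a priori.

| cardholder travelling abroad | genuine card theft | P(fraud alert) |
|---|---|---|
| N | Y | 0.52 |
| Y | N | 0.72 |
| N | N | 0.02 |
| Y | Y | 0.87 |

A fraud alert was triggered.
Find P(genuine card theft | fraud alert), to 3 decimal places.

P(fraud alert) = 0.02·0.78·0.89 + 0.52·0.78·0.11 + 0.72·0.22·0.89 + 0.87·0.22·0.11 = 0.013884 + 0.044616 + 0.140976 + 0.021054 = 0.220530
Restricting to configurations with genuine card theft present: 0.044616 + 0.021054 = 0.065670.
So P(genuine card theft | fraud alert) = 0.065670/0.220530 ≈ 0.298.

P(genuine card theft | fraud alert) ≈ 0.298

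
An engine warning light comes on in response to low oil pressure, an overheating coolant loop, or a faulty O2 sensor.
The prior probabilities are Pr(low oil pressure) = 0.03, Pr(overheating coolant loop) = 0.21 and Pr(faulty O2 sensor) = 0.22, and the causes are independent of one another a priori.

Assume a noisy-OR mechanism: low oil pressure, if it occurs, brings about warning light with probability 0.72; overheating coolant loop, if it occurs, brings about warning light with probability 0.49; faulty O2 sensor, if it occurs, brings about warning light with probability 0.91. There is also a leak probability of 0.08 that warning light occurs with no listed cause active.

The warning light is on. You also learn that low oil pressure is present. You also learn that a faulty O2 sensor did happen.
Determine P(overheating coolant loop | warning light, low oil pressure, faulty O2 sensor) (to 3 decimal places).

P(overheating coolant loop | warning light, low oil pressure, faulty O2 sensor) ≈ 0.212

Under noisy-OR, P(warning light | causes) = 1 − (1−0.08)·∏(1−qᵢ) over the active causes.
Weight on overheating coolant loop=true, given the evidence: 0.988176×0.21 = 0.207517
The normalizing constant is 0.976816×0.79 + 0.988176×0.21 = 0.979202
Posterior = 0.207517 / 0.979202 ≈ 0.212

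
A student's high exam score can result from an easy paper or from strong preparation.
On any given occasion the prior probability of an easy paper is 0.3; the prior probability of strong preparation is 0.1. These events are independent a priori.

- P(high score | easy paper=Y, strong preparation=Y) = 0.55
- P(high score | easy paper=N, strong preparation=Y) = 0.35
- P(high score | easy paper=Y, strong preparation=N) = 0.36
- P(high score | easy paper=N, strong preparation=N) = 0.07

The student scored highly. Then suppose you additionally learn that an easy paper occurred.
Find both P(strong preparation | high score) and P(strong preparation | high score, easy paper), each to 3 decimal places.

P(high score) = 0.07·0.7·0.9 + 0.35·0.7·0.1 + 0.36·0.3·0.9 + 0.55·0.3·0.1 = 0.044100 + 0.024500 + 0.097200 + 0.016500 = 0.182300
Restricting to configurations with strong preparation present: 0.024500 + 0.016500 = 0.041000.
Hence the posterior is 0.041000/0.182300 ≈ 0.225.

Now condition on the additional information:
For the numerator, keep only strong preparation=true terms: 0.55·0.1 = 0.055000
Denominator P(high score | easy paper): 0.36·0.9 + 0.55·0.1 = 0.379000
Posterior = 0.055000 / 0.379000 ≈ 0.145

P(strong preparation | high score) ≈ 0.225; P(strong preparation | high score, easy paper) ≈ 0.145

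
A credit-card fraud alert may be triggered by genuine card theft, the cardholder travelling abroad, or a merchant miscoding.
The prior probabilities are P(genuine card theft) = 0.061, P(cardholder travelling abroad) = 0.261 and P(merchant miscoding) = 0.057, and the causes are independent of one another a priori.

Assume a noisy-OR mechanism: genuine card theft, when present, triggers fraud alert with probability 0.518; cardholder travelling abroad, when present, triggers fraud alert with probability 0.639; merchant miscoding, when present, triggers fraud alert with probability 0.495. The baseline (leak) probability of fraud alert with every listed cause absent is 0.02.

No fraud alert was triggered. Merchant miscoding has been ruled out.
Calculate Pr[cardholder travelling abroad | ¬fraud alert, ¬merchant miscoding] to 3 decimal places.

Under noisy-OR, P(fraud alert | causes) = 1 − (1−0.02)·∏(1−qᵢ) over the active causes.
Numerator (weight on configurations with cardholder travelling abroad): 0.086704 + 0.002715 = 0.089419
Normalizer over all consistent configurations: 0.98*0.939*0.739 + 0.35378*0.939*0.261 + 0.47236*0.061*0.739 + 0.170522*0.061*0.261 = 0.790756
Posterior = 0.089419 / 0.790756 ≈ 0.113

Pr[cardholder travelling abroad | ¬fraud alert, ¬merchant miscoding] ≈ 0.113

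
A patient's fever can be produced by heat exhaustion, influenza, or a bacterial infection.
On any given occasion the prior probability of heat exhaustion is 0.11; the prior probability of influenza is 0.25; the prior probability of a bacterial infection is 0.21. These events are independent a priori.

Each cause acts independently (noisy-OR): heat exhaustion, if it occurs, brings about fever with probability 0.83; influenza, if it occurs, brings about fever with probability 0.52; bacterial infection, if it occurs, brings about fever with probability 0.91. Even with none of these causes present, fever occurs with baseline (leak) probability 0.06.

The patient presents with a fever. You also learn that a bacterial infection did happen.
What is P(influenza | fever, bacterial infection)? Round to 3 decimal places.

Under noisy-OR, P(fever | causes) = 1 − (1−0.06)·∏(1−qᵢ) over the active causes.
Enumerate the 4 (heat exhaustion, influenza) configurations and weight by the priors:
  P(fever | bacterial infection) = 0.9154·0.89·0.75 + 0.959392·0.89·0.25 + 0.985618·0.11·0.75 + 0.993097·0.11·0.25
        = 0.611030 + 0.213465 + 0.081313 + 0.027310 = 0.933118
Configurations with influenza contribute 0.240775, so
  P(influenza | fever, bacterial infection) = 0.240775 / 0.933118 ≈ 0.258

P(influenza | fever, bacterial infection) ≈ 0.258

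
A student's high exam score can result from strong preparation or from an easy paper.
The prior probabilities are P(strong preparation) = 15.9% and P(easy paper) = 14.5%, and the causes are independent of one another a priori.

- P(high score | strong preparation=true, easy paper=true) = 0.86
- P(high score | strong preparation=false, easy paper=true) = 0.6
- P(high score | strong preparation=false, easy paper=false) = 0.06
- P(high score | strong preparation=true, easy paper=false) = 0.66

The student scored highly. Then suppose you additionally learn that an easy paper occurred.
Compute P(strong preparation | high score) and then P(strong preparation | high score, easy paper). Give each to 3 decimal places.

P(strong preparation | high score) ≈ 0.485; P(strong preparation | high score, easy paper) ≈ 0.213

For the numerator, keep only strong preparation=true terms: 0.089724 + 0.019827 = 0.109551
Normalizer over all consistent configurations: 0.06×0.841×0.855 + 0.6×0.841×0.145 + 0.66×0.159×0.855 + 0.86×0.159×0.145 = 0.225861
P(strong preparation | high score) = 0.109551/0.225861 ≈ 0.485

Now condition on the additional information:
For the numerator, keep only strong preparation=true terms: 0.86·0.159 = 0.136740
Denominator P(high score | easy paper): 0.6·0.841 + 0.86·0.159 = 0.641340
Posterior = 0.136740 / 0.641340 ≈ 0.213
— easy paper explains away the evidence for strong preparation.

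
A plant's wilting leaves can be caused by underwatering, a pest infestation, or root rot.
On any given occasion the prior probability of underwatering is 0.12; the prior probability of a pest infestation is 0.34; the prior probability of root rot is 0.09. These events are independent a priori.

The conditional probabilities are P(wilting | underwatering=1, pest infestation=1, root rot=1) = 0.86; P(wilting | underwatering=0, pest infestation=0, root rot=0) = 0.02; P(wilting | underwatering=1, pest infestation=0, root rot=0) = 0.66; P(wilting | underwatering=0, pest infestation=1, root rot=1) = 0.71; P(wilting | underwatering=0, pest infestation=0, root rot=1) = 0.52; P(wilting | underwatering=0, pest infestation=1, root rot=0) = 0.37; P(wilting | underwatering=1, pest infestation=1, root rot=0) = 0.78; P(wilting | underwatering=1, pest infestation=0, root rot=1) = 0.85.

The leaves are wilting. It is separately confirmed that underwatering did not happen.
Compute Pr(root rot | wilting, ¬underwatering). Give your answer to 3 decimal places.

P(wilting | ¬underwatering) = 0.02*0.66*0.91 + 0.52*0.66*0.09 + 0.37*0.34*0.91 + 0.71*0.34*0.09 = 0.012012 + 0.030888 + 0.114478 + 0.021726 = 0.179104
Of this, 0.052614 comes from 0.030888 + 0.021726 (the root rot=true cases).
Hence the posterior is 0.052614/0.179104 ≈ 0.294.

Pr(root rot | wilting, ¬underwatering) ≈ 0.294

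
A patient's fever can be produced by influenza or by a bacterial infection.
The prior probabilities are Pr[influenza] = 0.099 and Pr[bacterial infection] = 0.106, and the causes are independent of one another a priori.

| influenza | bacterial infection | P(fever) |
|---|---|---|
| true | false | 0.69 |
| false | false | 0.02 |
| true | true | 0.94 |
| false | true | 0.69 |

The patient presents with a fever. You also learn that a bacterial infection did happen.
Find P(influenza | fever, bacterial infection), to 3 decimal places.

Enumerate both values of influenza and weight by the priors:
  P(fever | bacterial infection) = 0.69×0.901 + 0.94×0.099
        = 0.621690 + 0.093060 = 0.714750
Configurations with influenza contribute 0.093060, so
  P(influenza | fever, bacterial infection) = 0.093060 / 0.714750 ≈ 0.130

P(influenza | fever, bacterial infection) ≈ 0.130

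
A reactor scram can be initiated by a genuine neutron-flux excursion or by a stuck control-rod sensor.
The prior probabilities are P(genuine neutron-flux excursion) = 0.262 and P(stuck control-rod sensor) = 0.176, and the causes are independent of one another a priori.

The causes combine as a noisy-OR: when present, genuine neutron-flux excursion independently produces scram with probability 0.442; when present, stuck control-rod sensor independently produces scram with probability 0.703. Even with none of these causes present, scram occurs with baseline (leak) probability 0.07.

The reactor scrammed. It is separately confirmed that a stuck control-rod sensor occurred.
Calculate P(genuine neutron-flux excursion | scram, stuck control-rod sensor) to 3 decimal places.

Under noisy-OR, P(scram | causes) = 1 − (1−0.07)·∏(1−qᵢ) over the active causes.
For the numerator, keep only genuine neutron-flux excursion=true terms: 0.845875×0.262 = 0.221619
Denominator P(scram | stuck control-rod sensor): 0.72379×0.738 + 0.845875×0.262 = 0.755776
Posterior = 0.221619 / 0.755776 ≈ 0.293

P(genuine neutron-flux excursion | scram, stuck control-rod sensor) ≈ 0.293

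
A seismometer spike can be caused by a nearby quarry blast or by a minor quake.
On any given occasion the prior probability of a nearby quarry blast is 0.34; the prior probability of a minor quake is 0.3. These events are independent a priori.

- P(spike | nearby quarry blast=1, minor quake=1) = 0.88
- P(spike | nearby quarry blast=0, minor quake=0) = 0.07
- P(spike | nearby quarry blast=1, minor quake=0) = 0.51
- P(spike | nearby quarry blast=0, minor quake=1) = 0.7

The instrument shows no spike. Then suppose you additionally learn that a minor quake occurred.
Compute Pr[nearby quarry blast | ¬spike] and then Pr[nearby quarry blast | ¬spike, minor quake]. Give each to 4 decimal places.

Sum P(¬spike|·) weighted by the priors over the 4 (nearby quarry blast, minor quake) configurations:
  P(¬spike) = 0.93·0.66·0.7 + 0.3·0.66·0.3 + 0.49·0.34·0.7 + 0.12·0.34·0.3
        = 0.429660 + 0.059400 + 0.116620 + 0.012240 = 0.617920
Configurations with nearby quarry blast contribute 0.128860, so
  P(nearby quarry blast | ¬spike) = 0.128860 / 0.617920 ≈ 0.2085

With the extra evidence:
Numerator (weight on configurations with nearby quarry blast): 0.12*0.34 = 0.040800
The normalizing constant is 0.3*0.66 + 0.12*0.34 = 0.238800
P(nearby quarry blast | ¬spike, minor quake) = 0.040800/0.238800 ≈ 0.1709

Pr[nearby quarry blast | ¬spike] ≈ 0.2085; Pr[nearby quarry blast | ¬spike, minor quake] ≈ 0.1709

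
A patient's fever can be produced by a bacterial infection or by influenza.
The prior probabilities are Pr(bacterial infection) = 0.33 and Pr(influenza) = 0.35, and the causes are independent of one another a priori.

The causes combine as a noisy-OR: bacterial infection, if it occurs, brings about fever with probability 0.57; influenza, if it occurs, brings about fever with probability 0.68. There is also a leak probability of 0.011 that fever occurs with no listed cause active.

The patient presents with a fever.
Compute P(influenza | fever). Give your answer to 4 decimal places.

P(influenza | fever) ≈ 0.6700

Under noisy-OR, P(fever | causes) = 1 − (1−0.011)·∏(1−qᵢ) over the active causes.
P(fever) = 0.011×0.67×0.65 + 0.68352×0.67×0.35 + 0.57473×0.33×0.65 + 0.863914×0.33×0.35 = 0.004790 + 0.160285 + 0.123280 + 0.099782 = 0.388137
The influenza-present share is 0.160285 + 0.099782 = 0.260067.
P(influenza | fever) = 0.260067 / 0.388137 ≈ 0.6700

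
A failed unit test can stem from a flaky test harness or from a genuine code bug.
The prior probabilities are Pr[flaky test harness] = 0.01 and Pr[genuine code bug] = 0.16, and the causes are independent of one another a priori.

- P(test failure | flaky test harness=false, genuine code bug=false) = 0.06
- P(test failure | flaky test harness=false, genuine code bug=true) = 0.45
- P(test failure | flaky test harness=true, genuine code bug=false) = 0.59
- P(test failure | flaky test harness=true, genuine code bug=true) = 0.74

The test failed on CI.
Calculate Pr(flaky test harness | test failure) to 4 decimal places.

Sum P(test failure|·) weighted by the priors over the 4 (flaky test harness, genuine code bug) configurations:
  P(test failure) = 0.06×0.99×0.84 + 0.45×0.99×0.16 + 0.59×0.01×0.84 + 0.74×0.01×0.16
        = 0.049896 + 0.071280 + 0.004956 + 0.001184 = 0.127316
The terms with flaky test harness present sum to 0.006140, so
  P(flaky test harness | test failure) = 0.006140 / 0.127316 ≈ 0.0482

Pr(flaky test harness | test failure) ≈ 0.0482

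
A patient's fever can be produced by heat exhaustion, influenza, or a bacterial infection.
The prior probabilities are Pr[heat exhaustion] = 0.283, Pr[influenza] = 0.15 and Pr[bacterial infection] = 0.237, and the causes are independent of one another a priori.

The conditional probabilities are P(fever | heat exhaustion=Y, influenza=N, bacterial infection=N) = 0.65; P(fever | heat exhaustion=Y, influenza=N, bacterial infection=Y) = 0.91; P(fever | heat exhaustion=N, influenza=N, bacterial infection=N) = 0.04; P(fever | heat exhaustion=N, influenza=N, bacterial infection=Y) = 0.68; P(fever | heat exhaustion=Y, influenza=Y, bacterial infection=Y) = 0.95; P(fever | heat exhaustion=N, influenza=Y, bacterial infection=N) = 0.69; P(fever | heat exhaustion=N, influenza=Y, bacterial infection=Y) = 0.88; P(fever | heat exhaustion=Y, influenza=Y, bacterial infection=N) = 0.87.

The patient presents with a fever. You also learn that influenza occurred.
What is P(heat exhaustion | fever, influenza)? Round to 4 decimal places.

P(heat exhaustion | fever, influenza) ≈ 0.3231

Weight on heat exhaustion=true, given the evidence: 0.187858 + 0.063717 = 0.251575
Normalizer over all consistent configurations: 0.69×0.717×0.763 + 0.88×0.717×0.237 + 0.87×0.283×0.763 + 0.95×0.283×0.237 = 0.778592
P(heat exhaustion | fever, influenza) = 0.251575/0.778592 ≈ 0.3231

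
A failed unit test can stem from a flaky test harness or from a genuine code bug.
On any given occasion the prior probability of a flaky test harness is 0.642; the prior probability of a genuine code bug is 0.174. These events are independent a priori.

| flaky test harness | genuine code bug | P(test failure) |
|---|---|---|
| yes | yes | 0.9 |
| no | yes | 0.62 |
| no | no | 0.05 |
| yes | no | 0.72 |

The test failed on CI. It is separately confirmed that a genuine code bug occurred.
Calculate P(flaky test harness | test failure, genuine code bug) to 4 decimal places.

P(test failure | genuine code bug) = 0.62×0.358 + 0.9×0.642 = 0.221960 + 0.577800 = 0.799760
Of this, 0.577800 comes from 0.9×0.642 (the flaky test harness=true cases).
P(flaky test harness | test failure, genuine code bug) = 0.577800 / 0.799760 ≈ 0.7225

P(flaky test harness | test failure, genuine code bug) ≈ 0.7225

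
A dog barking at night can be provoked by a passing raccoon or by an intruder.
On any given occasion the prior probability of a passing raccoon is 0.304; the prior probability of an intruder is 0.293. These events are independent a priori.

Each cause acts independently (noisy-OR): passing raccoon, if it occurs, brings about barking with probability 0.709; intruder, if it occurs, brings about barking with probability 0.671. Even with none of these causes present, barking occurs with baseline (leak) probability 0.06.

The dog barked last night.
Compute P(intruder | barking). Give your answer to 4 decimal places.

P(intruder | barking) ≈ 0.5445

Under noisy-OR, P(barking | causes) = 1 − (1−0.06)·∏(1−qᵢ) over the active causes.
P(barking) = 0.06*0.696*0.707 + 0.69074*0.696*0.293 + 0.72646*0.304*0.707 + 0.910005*0.304*0.293 = 0.029524 + 0.140861 + 0.156137 + 0.081056 = 0.407578
Restricting to configurations with intruder present: 0.140861 + 0.081056 = 0.221917.
P(intruder | barking) = 0.221917 / 0.407578 ≈ 0.5445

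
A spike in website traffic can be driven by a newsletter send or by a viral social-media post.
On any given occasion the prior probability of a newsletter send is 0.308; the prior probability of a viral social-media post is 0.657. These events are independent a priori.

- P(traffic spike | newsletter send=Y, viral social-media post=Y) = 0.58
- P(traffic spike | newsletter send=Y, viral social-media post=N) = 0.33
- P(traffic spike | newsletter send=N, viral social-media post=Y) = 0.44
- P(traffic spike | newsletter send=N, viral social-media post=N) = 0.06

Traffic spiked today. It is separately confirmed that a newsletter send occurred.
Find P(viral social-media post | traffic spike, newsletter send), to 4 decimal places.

Numerator (weight on configurations with viral social-media post): 0.58·0.657 = 0.381060
Denominator P(traffic spike | newsletter send): 0.33·0.343 + 0.58·0.657 = 0.494250
Posterior = 0.381060 / 0.494250 ≈ 0.7710

P(viral social-media post | traffic spike, newsletter send) ≈ 0.7710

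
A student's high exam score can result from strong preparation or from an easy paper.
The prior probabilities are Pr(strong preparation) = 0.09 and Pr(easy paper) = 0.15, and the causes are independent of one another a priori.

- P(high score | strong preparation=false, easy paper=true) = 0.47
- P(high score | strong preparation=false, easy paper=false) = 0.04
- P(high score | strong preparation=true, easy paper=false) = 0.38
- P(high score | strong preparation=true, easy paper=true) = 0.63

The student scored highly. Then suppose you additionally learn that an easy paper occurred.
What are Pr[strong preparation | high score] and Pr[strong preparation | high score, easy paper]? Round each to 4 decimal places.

Pr[strong preparation | high score] ≈ 0.2832; Pr[strong preparation | high score, easy paper] ≈ 0.1171

P(high score) = 0.04·0.91·0.85 + 0.47·0.91·0.15 + 0.38·0.09·0.85 + 0.63·0.09·0.15 = 0.030940 + 0.064155 + 0.029070 + 0.008505 = 0.132670
Restricting to configurations with strong preparation present: 0.029070 + 0.008505 = 0.037575.
Hence the posterior is 0.037575/0.132670 ≈ 0.2832.

Now condition on the additional information:
By total probability over both values of strong preparation:
  P(high score | easy paper) = 0.47*0.91 + 0.63*0.09
        = 0.427700 + 0.056700 = 0.484400
The terms with strong preparation present sum to 0.056700, so
  P(strong preparation | high score, easy paper) = 0.056700 / 0.484400 ≈ 0.1171
The drop from 0.2832 to 0.1171 is the explaining-away (discounting) effect.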